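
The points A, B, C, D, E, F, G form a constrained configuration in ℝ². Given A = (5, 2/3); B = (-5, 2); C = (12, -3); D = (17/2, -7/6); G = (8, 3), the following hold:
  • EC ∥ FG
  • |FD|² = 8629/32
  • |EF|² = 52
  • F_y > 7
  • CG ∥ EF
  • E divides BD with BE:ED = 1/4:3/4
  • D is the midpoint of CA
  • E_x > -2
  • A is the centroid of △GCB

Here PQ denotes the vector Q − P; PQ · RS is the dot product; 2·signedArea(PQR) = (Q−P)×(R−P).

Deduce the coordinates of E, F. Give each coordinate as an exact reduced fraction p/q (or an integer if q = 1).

1. E_x = -13/8  [E divides BD with BE:ED = 1/4:3/4]
2. E_y = 29/24  [E divides BD with BE:ED = 1/4:3/4]
   → E = (-13/8, 29/24)
3. F_x = -45/8  [EC ∥ FG ∩ CG ∥ EF]
4. F_y = 173/24  [EC ∥ FG ∩ CG ∥ EF]
   → F = (-45/8, 173/24)

E = (-13/8, 29/24)
F = (-45/8, 173/24)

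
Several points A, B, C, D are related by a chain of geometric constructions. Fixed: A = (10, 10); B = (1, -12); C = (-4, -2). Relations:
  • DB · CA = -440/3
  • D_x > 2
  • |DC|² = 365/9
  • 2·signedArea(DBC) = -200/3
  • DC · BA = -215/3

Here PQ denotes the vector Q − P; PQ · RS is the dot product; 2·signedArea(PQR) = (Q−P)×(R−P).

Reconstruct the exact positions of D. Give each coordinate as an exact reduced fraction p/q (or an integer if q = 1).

D = (7/3, -4/3)

1. D_x = 7/3  [DC · BA = -215/3 ∩ 2·signedArea(DBC) = -200/3]
2. D_y = -4/3  [DC · BA = -215/3 ∩ 2·signedArea(DBC) = -200/3]
   → D = (7/3, -4/3)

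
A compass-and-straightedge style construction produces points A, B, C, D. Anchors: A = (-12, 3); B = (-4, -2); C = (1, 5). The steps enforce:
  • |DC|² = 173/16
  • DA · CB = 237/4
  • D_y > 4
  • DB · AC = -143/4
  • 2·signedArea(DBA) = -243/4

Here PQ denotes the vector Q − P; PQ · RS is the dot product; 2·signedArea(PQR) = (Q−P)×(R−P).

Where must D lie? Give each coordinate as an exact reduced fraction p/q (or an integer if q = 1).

1. D_x = -9/4  [2·signedArea(DBA) = -243/4 ∩ DB · AC = -143/4]
2. D_y = 9/2  [2·signedArea(DBA) = -243/4 ∩ DB · AC = -143/4]
   → D = (-9/4, 9/2)

D = (-9/4, 9/2)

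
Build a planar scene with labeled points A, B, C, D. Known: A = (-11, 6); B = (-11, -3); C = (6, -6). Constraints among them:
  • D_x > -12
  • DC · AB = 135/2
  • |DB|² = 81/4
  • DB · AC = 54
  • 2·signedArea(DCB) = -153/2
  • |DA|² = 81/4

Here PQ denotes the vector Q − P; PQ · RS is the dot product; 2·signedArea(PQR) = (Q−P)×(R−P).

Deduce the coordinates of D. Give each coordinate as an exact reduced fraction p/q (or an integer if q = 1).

D = (-11, 3/2)

1. D_x = -11  [DB · AC = 54 ∩ 2·signedArea(DCB) = -153/2]
2. D_y = 3/2  [DB · AC = 54 ∩ 2·signedArea(DCB) = -153/2]
   → D = (-11, 3/2)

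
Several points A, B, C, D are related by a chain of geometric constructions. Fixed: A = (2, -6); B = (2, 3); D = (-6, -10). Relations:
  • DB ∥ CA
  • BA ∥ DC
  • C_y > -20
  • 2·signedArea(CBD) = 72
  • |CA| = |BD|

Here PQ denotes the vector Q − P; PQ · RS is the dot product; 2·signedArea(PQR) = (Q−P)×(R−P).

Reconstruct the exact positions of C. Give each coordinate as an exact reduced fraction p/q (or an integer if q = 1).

1. C_x = -6  [DB ∥ CA ∩ BA ∥ DC]
2. C_y = -19  [DB ∥ CA ∩ BA ∥ DC]
   → C = (-6, -19)

C = (-6, -19)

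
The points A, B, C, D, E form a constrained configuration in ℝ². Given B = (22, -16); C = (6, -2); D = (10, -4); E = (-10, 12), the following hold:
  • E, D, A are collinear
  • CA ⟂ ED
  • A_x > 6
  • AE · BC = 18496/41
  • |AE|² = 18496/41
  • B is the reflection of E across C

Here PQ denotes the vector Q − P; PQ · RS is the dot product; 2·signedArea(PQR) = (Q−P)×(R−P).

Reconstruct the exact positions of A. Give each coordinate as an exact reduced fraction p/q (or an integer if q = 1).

A = (270/41, -52/41)

1. A_x = 270/41  [E, D, A are collinear ∩ CA ⟂ ED]
2. A_y = -52/41  [E, D, A are collinear ∩ CA ⟂ ED]
   → A = (270/41, -52/41)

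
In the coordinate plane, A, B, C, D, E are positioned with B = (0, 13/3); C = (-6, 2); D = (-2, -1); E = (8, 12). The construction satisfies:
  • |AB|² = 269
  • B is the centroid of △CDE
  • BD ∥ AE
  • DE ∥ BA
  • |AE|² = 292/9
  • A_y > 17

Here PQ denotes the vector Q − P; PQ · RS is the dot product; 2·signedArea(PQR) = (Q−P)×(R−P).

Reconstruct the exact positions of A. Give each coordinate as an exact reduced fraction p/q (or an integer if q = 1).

A = (10, 52/3)

1. A_x = 10  [BD ∥ AE ∩ DE ∥ BA]
2. A_y = 52/3  [BD ∥ AE ∩ DE ∥ BA]
   → A = (10, 52/3)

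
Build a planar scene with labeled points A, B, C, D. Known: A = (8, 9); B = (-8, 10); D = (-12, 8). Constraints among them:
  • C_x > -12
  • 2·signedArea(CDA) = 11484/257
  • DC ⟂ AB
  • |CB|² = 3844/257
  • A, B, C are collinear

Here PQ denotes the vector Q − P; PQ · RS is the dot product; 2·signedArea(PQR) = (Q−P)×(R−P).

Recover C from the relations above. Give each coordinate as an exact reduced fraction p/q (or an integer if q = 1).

C = (-3048/257, 2632/257)

1. C_x = -3048/257  [A, B, C are collinear ∩ DC ⟂ AB]
2. C_y = 2632/257  [A, B, C are collinear ∩ DC ⟂ AB]
   → C = (-3048/257, 2632/257)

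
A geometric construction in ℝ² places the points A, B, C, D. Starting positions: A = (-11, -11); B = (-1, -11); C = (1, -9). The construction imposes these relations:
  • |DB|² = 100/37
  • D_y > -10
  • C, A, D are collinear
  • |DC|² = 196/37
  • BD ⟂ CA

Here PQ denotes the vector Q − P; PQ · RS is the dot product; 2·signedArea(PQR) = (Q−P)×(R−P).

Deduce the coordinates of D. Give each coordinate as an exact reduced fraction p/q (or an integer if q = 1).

D = (-47/37, -347/37)

1. D_x = -47/37  [C, A, D are collinear ∩ BD ⟂ CA]
2. D_y = -347/37  [C, A, D are collinear ∩ BD ⟂ CA]
   → D = (-47/37, -347/37)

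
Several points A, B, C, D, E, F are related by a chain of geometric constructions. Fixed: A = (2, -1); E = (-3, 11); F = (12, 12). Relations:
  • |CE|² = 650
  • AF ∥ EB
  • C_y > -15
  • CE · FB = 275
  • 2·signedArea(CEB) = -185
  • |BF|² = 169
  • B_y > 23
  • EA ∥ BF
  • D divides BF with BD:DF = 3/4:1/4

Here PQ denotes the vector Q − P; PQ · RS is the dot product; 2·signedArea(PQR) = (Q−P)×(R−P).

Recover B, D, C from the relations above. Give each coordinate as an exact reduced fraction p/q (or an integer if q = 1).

B = (7, 24)
C = (-8, -14)
D = (43/4, 15)

1. B_x = 7  [EA ∥ BF ∩ AF ∥ EB]
2. B_y = 24  [EA ∥ BF ∩ AF ∥ EB]
   → B = (7, 24)
3. D_x = 43/4  [D divides BF with BD:DF = 3/4:1/4]
4. D_y = 15  [D divides BF with BD:DF = 3/4:1/4]
   → D = (43/4, 15)
5. C_x = -8  [CE · FB = 275 ∩ 2·signedArea(CEB) = -185]
6. C_y = -14  [CE · FB = 275 ∩ 2·signedArea(CEB) = -185]
   → C = (-8, -14)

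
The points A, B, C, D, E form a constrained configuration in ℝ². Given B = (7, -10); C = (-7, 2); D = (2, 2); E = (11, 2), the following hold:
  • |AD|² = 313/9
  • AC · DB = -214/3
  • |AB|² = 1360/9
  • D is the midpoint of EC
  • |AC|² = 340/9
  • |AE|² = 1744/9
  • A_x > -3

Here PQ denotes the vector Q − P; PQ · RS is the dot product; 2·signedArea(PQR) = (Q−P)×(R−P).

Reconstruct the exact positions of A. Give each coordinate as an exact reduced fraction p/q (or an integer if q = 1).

A = (-7/3, -2)

1. A_x = -7/3  [line -5·x + 12·y + 37/3 = 0 ∩ |AC|² = 340/9]
2. A_y = -2  [line -5·x + 12·y + 37/3 = 0 ∩ |AC|² = 340/9]
   → A = (-7/3, -2)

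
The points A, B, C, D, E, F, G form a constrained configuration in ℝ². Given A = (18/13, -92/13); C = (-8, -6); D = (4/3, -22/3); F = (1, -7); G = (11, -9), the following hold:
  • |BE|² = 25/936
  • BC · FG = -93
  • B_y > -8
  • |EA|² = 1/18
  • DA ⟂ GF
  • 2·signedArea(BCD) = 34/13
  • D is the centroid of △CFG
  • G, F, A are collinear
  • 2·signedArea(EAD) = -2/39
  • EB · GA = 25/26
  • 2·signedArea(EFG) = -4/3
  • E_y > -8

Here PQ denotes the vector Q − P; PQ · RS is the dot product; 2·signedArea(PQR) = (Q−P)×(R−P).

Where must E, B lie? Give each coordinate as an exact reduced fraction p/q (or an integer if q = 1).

B = (57/52, -365/52)
E = (7/6, -43/6)

1. E_x = 7/6  [2·signedArea(EAD) = -2/39 ∩ 2·signedArea(EFG) = -4/3]
2. E_y = -43/6  [2·signedArea(EAD) = -2/39 ∩ 2·signedArea(EFG) = -4/3]
   → E = (7/6, -43/6)
3. B_x = 57/52  [EB · GA = 25/26 ∩ 2·signedArea(BCD) = 34/13]
4. B_y = -365/52  [EB · GA = 25/26 ∩ 2·signedArea(BCD) = 34/13]
   → B = (57/52, -365/52)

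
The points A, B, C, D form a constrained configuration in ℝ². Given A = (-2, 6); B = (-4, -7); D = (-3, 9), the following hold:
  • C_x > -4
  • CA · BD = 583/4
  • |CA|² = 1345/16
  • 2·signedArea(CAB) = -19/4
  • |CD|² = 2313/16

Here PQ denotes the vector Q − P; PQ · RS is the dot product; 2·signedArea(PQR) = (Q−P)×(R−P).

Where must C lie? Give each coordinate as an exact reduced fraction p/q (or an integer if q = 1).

C = (-15/4, -3)

1. C_x = -15/4  [CA · BD = 583/4 ∩ 2·signedArea(CAB) = -19/4]
2. C_y = -3  [CA · BD = 583/4 ∩ 2·signedArea(CAB) = -19/4]
   → C = (-15/4, -3)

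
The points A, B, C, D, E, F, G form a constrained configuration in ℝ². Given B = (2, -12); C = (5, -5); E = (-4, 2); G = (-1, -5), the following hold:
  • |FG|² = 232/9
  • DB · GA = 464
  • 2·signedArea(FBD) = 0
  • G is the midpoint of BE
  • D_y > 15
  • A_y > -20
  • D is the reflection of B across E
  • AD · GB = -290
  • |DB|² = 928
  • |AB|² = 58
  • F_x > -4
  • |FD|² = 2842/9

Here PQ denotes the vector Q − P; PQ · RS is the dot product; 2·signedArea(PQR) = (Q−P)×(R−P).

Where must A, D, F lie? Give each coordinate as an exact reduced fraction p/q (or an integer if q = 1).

A = (5, -19)
D = (-10, 16)
F = (-3, -1/3)

1. D_x = -10  [D is the reflection of B across E]
2. D_y = 16  [D is the reflection of B across E]
   → D = (-10, 16)
3. F_x = -3  [line -28·x + -12·y + -88 = 0 ∩ |FD|² = 2842/9]
4. F_y = -1/3  [line -28·x + -12·y + -88 = 0 ∩ |FD|² = 2842/9]
   → F = (-3, -1/3)
5. A_x = 5  [line -3·x + 7·y + 148 = 0 ∩ |AB|² = 58]
6. A_y = -19  [line -3·x + 7·y + 148 = 0 ∩ |AB|² = 58]
   → A = (5, -19)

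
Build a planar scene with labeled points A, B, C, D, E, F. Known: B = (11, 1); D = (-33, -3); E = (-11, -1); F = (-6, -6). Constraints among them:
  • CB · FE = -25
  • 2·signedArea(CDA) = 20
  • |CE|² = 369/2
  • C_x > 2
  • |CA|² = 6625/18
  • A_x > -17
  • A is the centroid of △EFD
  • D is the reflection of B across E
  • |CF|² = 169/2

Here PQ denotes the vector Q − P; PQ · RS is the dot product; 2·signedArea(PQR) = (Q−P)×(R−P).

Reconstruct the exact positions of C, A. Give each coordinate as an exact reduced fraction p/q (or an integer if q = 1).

1. C_x = 5/2  [line 5·x + -5·y + -25 = 0 ∩ |CF|² = 169/2]
2. C_y = -5/2  [line 5·x + -5·y + -25 = 0 ∩ |CF|² = 169/2]
   → C = (5/2, -5/2)
3. A_x = -50/3  [A is the centroid of △EFD]
4. A_y = -10/3  [A is the centroid of △EFD]
   → A = (-50/3, -10/3)

A = (-50/3, -10/3)
C = (5/2, -5/2)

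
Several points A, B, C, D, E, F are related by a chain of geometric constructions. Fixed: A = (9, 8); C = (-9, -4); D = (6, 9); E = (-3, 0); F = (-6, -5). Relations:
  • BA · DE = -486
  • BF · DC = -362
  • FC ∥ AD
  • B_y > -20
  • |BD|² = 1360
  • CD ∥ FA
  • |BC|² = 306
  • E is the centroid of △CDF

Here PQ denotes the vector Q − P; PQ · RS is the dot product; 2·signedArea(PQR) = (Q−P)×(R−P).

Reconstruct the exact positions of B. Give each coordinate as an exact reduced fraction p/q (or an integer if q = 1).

1. B_x = -18  [BF · DC = -362 ∩ BA · DE = -486]
2. B_y = -19  [BF · DC = -362 ∩ BA · DE = -486]
   → B = (-18, -19)

B = (-18, -19)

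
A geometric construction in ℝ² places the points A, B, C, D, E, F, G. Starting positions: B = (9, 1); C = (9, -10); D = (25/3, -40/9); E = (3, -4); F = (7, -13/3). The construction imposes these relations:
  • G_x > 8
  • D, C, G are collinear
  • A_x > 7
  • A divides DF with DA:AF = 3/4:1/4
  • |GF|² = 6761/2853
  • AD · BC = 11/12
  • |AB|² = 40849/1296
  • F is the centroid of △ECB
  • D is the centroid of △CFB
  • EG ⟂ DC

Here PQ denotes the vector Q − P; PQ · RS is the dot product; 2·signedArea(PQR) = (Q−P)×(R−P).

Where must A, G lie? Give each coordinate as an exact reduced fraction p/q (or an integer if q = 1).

1. A_x = 22/3  [A divides DF with DA:AF = 3/4:1/4]
2. A_y = -157/36  [A divides DF with DA:AF = 3/4:1/4]
   → A = (22/3, -157/36)
3. G_x = 2601/317  [D, C, G are collinear ∩ EG ⟂ DC]
4. G_y = -1070/317  [D, C, G are collinear ∩ EG ⟂ DC]
   → G = (2601/317, -1070/317)

A = (22/3, -157/36)
G = (2601/317, -1070/317)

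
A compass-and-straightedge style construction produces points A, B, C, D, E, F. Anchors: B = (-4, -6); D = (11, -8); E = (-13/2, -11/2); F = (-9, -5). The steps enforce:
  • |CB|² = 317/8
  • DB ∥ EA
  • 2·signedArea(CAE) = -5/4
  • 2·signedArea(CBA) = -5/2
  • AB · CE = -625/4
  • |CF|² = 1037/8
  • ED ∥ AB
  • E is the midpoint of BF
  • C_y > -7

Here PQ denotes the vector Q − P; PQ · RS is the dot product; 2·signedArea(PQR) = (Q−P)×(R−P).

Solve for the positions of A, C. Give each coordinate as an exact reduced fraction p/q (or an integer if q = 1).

A = (-43/2, -7/2)
C = (9/4, -27/4)

1. A_x = -43/2  [ED ∥ AB ∩ DB ∥ EA]
2. A_y = -7/2  [ED ∥ AB ∩ DB ∥ EA]
   → A = (-43/2, -7/2)
3. C_x = 9/4  [2·signedArea(CAE) = -5/4 ∩ AB · CE = -625/4]
4. C_y = -27/4  [2·signedArea(CAE) = -5/4 ∩ AB · CE = -625/4]
   → C = (9/4, -27/4)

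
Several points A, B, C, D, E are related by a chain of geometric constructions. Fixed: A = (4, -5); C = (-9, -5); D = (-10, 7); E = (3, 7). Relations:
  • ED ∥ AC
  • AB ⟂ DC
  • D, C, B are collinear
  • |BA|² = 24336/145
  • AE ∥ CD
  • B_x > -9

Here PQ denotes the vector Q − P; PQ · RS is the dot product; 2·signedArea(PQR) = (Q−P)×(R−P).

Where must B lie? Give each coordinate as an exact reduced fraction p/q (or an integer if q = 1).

B = (-1292/145, -881/145)

1. B_x = -1292/145  [D, C, B are collinear ∩ AB ⟂ DC]
2. B_y = -881/145  [D, C, B are collinear ∩ AB ⟂ DC]
   → B = (-1292/145, -881/145)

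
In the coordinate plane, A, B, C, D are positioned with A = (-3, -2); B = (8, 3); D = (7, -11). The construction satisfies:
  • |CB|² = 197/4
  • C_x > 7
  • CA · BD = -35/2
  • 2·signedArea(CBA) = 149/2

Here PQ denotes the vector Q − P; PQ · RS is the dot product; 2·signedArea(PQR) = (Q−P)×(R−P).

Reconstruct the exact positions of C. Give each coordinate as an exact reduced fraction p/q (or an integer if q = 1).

C = (15/2, -4)

1. C_x = 15/2  [2·signedArea(CBA) = 149/2 ∩ CA · BD = -35/2]
2. C_y = -4  [2·signedArea(CBA) = 149/2 ∩ CA · BD = -35/2]
   → C = (15/2, -4)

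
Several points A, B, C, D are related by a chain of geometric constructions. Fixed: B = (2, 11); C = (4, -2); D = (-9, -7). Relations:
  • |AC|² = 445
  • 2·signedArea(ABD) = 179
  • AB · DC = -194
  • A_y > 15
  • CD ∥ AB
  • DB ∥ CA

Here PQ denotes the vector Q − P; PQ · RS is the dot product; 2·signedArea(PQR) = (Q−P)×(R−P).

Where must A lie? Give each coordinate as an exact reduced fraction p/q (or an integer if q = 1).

1. A_x = 15  [CD ∥ AB ∩ DB ∥ CA]
2. A_y = 16  [CD ∥ AB ∩ DB ∥ CA]
   → A = (15, 16)

A = (15, 16)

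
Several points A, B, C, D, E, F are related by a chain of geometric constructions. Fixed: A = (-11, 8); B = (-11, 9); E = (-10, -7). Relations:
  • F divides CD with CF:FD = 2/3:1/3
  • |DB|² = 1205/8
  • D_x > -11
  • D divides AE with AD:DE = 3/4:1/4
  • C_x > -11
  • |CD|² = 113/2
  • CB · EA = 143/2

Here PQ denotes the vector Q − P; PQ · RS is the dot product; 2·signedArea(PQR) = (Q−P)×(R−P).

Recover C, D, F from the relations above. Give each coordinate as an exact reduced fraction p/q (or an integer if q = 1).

C = (-43/4, 17/4)
D = (-41/4, -13/4)
F = (-125/12, -3/4)

1. D_x = -41/4  [D divides AE with AD:DE = 3/4:1/4]
2. D_y = -13/4  [D divides AE with AD:DE = 3/4:1/4]
   → D = (-41/4, -13/4)
3. C_x = -43/4  [line 1·x + -15·y + 149/2 = 0 ∩ |CD|² = 113/2]
4. C_y = 17/4  [line 1·x + -15·y + 149/2 = 0 ∩ |CD|² = 113/2]
   → C = (-43/4, 17/4)
5. F_x = -125/12  [F divides CD with CF:FD = 2/3:1/3]
6. F_y = -3/4  [F divides CD with CF:FD = 2/3:1/3]
   → F = (-125/12, -3/4)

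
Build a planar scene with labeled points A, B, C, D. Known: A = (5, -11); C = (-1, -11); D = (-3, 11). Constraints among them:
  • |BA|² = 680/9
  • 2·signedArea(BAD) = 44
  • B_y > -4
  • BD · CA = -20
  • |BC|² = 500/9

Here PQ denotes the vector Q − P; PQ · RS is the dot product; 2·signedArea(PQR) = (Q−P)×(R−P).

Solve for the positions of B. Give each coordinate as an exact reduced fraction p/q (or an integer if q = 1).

1. B_x = 1/3  [2·signedArea(BAD) = 44 ∩ BD · CA = -20]
2. B_y = -11/3  [2·signedArea(BAD) = 44 ∩ BD · CA = -20]
   → B = (1/3, -11/3)

B = (1/3, -11/3)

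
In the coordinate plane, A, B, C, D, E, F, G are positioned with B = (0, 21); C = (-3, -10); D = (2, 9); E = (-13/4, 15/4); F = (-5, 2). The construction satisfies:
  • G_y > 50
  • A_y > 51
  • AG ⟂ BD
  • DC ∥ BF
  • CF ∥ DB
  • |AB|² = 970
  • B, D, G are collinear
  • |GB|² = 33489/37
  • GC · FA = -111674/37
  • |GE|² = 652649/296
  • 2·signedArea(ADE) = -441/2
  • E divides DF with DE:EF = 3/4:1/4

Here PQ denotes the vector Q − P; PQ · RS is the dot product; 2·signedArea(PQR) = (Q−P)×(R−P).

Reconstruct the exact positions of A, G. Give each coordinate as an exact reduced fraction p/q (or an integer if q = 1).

A = (3, 52)
G = (-183/37, 1875/37)

1. A_x = 3  [line 21/4·x + -21/4·y + 1029/4 = 0 ∩ |AB|² = 970]
2. A_y = 52  [line 21/4·x + -21/4·y + 1029/4 = 0 ∩ |AB|² = 970]
   → A = (3, 52)
3. G_x = -183/37  [B, D, G are collinear ∩ AG ⟂ BD]
4. G_y = 1875/37  [B, D, G are collinear ∩ AG ⟂ BD]
   → G = (-183/37, 1875/37)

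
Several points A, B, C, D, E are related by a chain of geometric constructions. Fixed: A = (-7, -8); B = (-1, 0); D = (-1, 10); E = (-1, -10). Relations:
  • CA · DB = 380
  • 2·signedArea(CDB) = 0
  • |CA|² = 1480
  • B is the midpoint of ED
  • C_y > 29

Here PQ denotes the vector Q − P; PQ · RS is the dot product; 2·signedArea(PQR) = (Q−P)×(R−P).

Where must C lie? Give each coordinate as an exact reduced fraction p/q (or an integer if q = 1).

1. C_x = -1  [2·signedArea(CDB) = 0 ∩ CA · DB = 380]
2. C_y = 30  [2·signedArea(CDB) = 0 ∩ CA · DB = 380]
   → C = (-1, 30)

C = (-1, 30)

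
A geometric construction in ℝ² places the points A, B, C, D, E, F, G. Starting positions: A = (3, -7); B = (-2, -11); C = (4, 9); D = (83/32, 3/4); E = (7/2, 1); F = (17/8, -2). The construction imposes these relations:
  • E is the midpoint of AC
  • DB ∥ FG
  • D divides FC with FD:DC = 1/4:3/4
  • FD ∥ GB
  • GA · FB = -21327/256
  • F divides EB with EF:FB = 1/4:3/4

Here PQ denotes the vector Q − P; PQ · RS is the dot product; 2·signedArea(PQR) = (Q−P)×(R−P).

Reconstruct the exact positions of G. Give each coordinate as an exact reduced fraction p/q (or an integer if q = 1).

1. G_x = -79/32  [FD ∥ GB ∩ DB ∥ FG]
2. G_y = -55/4  [FD ∥ GB ∩ DB ∥ FG]
   → G = (-79/32, -55/4)

G = (-79/32, -55/4)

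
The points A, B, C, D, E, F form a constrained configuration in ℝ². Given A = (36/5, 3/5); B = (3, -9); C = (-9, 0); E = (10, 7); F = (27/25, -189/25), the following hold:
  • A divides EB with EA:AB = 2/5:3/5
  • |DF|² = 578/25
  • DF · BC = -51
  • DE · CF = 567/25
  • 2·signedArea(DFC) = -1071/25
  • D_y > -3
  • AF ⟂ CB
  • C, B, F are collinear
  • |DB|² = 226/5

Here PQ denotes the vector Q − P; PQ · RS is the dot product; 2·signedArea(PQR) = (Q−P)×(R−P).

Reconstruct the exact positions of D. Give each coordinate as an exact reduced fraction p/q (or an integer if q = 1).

1. D_x = 2/5  [DE · CF = 567/25 ∩ 2·signedArea(DFC) = -1071/25]
2. D_y = -14/5  [DE · CF = 567/25 ∩ 2·signedArea(DFC) = -1071/25]
   → D = (2/5, -14/5)

D = (2/5, -14/5)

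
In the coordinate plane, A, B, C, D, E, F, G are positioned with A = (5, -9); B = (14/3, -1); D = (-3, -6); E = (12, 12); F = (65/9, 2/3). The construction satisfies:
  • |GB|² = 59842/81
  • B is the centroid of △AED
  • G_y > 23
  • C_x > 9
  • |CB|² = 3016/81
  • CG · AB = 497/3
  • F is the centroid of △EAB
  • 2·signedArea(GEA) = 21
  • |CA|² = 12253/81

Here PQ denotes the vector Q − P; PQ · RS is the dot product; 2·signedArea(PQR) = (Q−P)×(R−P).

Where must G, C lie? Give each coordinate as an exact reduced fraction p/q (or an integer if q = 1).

1. G_x = 151/9  [line 21·x + -7·y + -189 = 0 ∩ |GB|² = 59842/81]
2. G_y = 70/3  [line 21·x + -7·y + -189 = 0 ∩ |GB|² = 59842/81]
   → G = (151/9, 70/3)
3. C_x = 88/9  [line 1/3·x + -8·y + 416/27 = 0 ∩ |CA|² = 12253/81]
4. C_y = 7/3  [line 1/3·x + -8·y + 416/27 = 0 ∩ |CA|² = 12253/81]
   → C = (88/9, 7/3)

C = (88/9, 7/3)
G = (151/9, 70/3)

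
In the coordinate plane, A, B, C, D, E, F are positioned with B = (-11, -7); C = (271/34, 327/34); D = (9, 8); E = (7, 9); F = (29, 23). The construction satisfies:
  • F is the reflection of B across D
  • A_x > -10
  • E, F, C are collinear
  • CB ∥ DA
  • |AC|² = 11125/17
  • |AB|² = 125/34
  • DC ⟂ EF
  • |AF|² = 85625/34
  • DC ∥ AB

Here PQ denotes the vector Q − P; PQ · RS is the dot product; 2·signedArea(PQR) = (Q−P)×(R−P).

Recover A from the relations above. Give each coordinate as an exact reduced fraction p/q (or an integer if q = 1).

1. A_x = -339/34  [DC ∥ AB ∩ CB ∥ DA]
2. A_y = -293/34  [DC ∥ AB ∩ CB ∥ DA]
   → A = (-339/34, -293/34)

A = (-339/34, -293/34)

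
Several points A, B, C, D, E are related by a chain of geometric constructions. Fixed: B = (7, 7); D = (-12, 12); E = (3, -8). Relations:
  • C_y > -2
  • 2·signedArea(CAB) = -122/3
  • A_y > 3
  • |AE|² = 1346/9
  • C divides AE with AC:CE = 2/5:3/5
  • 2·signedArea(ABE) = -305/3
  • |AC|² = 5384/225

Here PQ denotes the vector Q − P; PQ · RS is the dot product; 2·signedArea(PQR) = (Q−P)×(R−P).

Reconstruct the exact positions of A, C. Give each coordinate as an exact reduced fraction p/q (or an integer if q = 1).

1. A_x = -2/3  [line 15·x + -4·y + 74/3 = 0 ∩ |AE|² = 1346/9]
2. A_y = 11/3  [line 15·x + -4·y + 74/3 = 0 ∩ |AE|² = 1346/9]
   → A = (-2/3, 11/3)
3. C_x = 4/5  [C divides AE with AC:CE = 2/5:3/5]
4. C_y = -1  [C divides AE with AC:CE = 2/5:3/5]
   → C = (4/5, -1)

A = (-2/3, 11/3)
C = (4/5, -1)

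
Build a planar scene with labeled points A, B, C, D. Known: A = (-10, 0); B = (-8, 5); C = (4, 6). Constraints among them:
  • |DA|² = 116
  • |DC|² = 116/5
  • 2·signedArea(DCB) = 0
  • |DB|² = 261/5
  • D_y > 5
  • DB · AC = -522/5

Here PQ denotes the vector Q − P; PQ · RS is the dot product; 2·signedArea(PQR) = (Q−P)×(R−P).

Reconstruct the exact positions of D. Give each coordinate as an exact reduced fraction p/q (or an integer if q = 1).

1. D_x = -4/5  [2·signedArea(DCB) = 0 ∩ DB · AC = -522/5]
2. D_y = 28/5  [2·signedArea(DCB) = 0 ∩ DB · AC = -522/5]
   → D = (-4/5, 28/5)

D = (-4/5, 28/5)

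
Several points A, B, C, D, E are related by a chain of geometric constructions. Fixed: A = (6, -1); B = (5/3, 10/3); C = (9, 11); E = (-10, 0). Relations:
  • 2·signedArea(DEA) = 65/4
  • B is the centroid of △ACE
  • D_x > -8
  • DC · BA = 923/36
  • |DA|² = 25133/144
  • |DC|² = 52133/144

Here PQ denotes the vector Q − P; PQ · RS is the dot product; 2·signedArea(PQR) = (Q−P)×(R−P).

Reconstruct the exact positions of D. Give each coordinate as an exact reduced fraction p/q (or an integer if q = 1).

D = (-85/12, 5/6)

1. D_x = -85/12  [2·signedArea(DEA) = 65/4 ∩ DC · BA = 923/36]
2. D_y = 5/6  [2·signedArea(DEA) = 65/4 ∩ DC · BA = 923/36]
   → D = (-85/12, 5/6)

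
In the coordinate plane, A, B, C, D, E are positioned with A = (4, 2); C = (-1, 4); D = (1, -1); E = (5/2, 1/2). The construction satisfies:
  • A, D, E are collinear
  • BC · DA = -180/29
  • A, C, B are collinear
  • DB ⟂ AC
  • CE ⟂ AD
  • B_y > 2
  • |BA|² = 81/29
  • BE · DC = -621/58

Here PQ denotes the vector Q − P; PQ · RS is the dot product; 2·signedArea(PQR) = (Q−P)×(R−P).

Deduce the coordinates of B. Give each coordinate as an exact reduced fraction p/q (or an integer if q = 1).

1. B_x = 71/29  [A, C, B are collinear ∩ DB ⟂ AC]
2. B_y = 76/29  [A, C, B are collinear ∩ DB ⟂ AC]
   → B = (71/29, 76/29)

B = (71/29, 76/29)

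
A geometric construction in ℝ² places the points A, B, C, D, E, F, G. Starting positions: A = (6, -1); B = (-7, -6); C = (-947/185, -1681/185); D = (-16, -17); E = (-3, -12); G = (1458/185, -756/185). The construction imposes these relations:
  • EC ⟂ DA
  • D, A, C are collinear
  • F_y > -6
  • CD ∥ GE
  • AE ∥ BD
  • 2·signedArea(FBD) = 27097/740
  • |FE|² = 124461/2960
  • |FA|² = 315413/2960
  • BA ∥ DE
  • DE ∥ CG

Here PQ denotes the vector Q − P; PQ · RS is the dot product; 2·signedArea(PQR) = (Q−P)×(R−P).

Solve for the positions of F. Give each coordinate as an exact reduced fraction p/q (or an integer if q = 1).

F = (-2427/740, -2043/370)

1. F_x = -2427/740  [line 11·x + -9·y + -10077/740 = 0 ∩ |FE|² = 124461/2960]
2. F_y = -2043/370  [line 11·x + -9·y + -10077/740 = 0 ∩ |FE|² = 124461/2960]
   → F = (-2427/740, -2043/370)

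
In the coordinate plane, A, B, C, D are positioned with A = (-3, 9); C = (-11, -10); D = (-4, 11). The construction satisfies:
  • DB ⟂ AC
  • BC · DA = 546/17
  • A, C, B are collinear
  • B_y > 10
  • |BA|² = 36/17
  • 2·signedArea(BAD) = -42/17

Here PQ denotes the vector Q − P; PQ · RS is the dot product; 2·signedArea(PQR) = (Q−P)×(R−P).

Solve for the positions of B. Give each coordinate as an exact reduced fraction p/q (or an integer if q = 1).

1. B_x = -207/85  [A, C, B are collinear ∩ DB ⟂ AC]
2. B_y = 879/85  [A, C, B are collinear ∩ DB ⟂ AC]
   → B = (-207/85, 879/85)

B = (-207/85, 879/85)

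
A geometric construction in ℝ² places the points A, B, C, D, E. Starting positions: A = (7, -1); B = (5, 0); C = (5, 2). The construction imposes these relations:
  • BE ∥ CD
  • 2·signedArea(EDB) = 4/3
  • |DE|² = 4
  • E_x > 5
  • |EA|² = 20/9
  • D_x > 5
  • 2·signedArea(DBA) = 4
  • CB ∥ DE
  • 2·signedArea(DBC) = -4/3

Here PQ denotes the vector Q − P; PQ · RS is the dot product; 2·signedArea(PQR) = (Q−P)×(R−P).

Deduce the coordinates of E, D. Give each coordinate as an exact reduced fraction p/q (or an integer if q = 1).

1. D_x = 17/3  [2·signedArea(DBA) = 4 ∩ 2·signedArea(DBC) = -4/3]
2. D_y = 5/3  [2·signedArea(DBA) = 4 ∩ 2·signedArea(DBC) = -4/3]
   → D = (17/3, 5/3)
3. E_x = 17/3  [2·signedArea(EDB) = 4/3 ∩ CB ∥ DE]
4. E_y = -1/3  [2·signedArea(EDB) = 4/3 ∩ CB ∥ DE]
   → E = (17/3, -1/3)

D = (17/3, 5/3)
E = (17/3, -1/3)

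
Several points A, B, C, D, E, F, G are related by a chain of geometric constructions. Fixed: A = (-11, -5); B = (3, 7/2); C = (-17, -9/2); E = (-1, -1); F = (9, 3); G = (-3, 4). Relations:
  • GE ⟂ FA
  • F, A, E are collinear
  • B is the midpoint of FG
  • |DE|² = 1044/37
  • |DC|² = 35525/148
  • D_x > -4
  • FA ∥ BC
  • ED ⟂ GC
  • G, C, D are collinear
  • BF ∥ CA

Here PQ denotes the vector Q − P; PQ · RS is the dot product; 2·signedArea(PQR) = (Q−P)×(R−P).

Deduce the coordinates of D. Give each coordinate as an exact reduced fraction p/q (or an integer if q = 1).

1. D_x = -139/37  [G, C, D are collinear ∩ ED ⟂ GC]
2. D_y = 131/37  [G, C, D are collinear ∩ ED ⟂ GC]
   → D = (-139/37, 131/37)

D = (-139/37, 131/37)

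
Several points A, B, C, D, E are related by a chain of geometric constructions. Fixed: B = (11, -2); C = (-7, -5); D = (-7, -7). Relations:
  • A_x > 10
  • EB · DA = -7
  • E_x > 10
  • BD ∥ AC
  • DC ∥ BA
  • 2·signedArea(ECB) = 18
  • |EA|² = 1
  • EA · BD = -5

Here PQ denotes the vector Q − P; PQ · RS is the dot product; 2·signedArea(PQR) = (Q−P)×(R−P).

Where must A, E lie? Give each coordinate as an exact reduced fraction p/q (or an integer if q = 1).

A = (11, 0)
E = (11, -1)

1. A_x = 11  [BD ∥ AC ∩ DC ∥ BA]
2. A_y = 0  [BD ∥ AC ∩ DC ∥ BA]
   → A = (11, 0)
3. E_x = 11  [EA · BD = -5 ∩ 2·signedArea(ECB) = 18]
4. E_y = -1  [EA · BD = -5 ∩ 2·signedArea(ECB) = 18]
   → E = (11, -1)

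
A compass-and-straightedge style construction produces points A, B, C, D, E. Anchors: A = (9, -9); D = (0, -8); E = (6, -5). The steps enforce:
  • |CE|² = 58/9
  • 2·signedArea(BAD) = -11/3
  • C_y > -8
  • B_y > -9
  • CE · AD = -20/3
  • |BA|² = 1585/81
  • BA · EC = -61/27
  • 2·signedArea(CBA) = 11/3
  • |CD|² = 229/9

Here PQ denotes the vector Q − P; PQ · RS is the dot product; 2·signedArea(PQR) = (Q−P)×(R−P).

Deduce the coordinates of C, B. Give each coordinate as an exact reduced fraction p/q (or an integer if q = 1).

1. C_x = 5  [line 9·x + -1·y + -157/3 = 0 ∩ |CD|² = 229/9]
2. C_y = -22/3  [line 9·x + -1·y + -157/3 = 0 ∩ |CD|² = 229/9]
   → C = (5, -22/3)
3. B_x = 14/3  [2·signedArea(CBA) = 11/3 ∩ BA · EC = -61/27]
4. B_y = -73/9  [2·signedArea(CBA) = 11/3 ∩ BA · EC = -61/27]
   → B = (14/3, -73/9)

B = (14/3, -73/9)
C = (5, -22/3)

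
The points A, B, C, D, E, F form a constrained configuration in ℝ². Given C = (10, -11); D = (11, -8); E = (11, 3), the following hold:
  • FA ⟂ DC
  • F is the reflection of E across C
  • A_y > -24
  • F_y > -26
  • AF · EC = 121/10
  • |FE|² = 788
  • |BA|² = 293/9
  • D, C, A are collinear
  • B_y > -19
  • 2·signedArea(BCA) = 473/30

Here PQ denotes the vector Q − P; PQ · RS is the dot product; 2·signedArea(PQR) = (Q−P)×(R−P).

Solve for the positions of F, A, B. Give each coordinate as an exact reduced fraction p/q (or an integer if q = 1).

A = (57/10, -239/10)
B = (257/30, -569/30)
F = (9, -25)

1. F_x = 9  [F is the reflection of E across C]
2. F_y = -25  [F is the reflection of E across C]
   → F = (9, -25)
3. A_x = 57/10  [D, C, A are collinear ∩ FA ⟂ DC]
4. A_y = -239/10  [D, C, A are collinear ∩ FA ⟂ DC]
   → A = (57/10, -239/10)
5. B_x = 257/30  [line 129/10·x + -43/10·y + -2881/15 = 0 ∩ |BA|² = 293/9]
6. B_y = -569/30  [line 129/10·x + -43/10·y + -2881/15 = 0 ∩ |BA|² = 293/9]
   → B = (257/30, -569/30)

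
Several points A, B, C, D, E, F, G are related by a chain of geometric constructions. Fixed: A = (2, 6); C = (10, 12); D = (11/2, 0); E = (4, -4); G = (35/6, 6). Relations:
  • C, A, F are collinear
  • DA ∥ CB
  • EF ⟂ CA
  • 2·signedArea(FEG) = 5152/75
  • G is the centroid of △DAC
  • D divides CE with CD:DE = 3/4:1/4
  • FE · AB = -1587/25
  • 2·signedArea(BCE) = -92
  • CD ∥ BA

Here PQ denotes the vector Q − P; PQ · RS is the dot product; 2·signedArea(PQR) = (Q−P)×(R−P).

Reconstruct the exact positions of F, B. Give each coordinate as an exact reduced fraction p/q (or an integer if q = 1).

1. F_x = -38/25  [C, A, F are collinear ∩ EF ⟂ CA]
2. F_y = 84/25  [C, A, F are collinear ∩ EF ⟂ CA]
   → F = (-38/25, 84/25)
3. B_x = 13/2  [CD ∥ BA ∩ DA ∥ CB]
4. B_y = 18  [CD ∥ BA ∩ DA ∥ CB]
   → B = (13/2, 18)

B = (13/2, 18)
F = (-38/25, 84/25)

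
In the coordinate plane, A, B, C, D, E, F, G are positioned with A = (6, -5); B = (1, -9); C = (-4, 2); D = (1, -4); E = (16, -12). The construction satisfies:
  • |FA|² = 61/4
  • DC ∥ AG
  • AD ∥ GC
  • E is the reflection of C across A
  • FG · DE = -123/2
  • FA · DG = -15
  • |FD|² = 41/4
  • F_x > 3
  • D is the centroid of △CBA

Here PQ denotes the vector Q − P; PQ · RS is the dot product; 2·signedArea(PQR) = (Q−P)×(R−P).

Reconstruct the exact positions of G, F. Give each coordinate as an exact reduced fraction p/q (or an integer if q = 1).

1. G_x = 1  [AD ∥ GC ∩ DC ∥ AG]
2. G_y = 1  [AD ∥ GC ∩ DC ∥ AG]
   → G = (1, 1)
3. F_x = 7/2  [FG · DE = -123/2 ∩ FA · DG = -15]
4. F_y = -2  [FG · DE = -123/2 ∩ FA · DG = -15]
   → F = (7/2, -2)

F = (7/2, -2)
G = (1, 1)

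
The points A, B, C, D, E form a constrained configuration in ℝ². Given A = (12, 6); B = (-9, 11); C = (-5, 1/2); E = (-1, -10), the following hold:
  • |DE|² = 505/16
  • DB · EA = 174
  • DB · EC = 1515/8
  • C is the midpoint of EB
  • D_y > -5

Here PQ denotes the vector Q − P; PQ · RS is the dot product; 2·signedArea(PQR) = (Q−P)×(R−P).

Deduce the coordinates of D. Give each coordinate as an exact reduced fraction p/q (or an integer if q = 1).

1. D_x = -3  [DB · EC = 1515/8 ∩ DB · EA = 174]
2. D_y = -19/4  [DB · EC = 1515/8 ∩ DB · EA = 174]
   → D = (-3, -19/4)

D = (-3, -19/4)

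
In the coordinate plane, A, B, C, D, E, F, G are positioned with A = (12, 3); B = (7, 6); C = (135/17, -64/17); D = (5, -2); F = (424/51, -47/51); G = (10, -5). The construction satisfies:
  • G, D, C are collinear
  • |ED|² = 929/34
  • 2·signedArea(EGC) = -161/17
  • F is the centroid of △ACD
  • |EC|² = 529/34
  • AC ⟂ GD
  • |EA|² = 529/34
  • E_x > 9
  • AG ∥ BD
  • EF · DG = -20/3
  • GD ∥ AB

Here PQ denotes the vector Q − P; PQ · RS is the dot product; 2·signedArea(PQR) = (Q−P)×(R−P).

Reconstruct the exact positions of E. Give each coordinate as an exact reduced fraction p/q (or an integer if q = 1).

1. E_x = 339/34  [2·signedArea(EGC) = -161/17 ∩ EF · DG = -20/3]
2. E_y = -13/34  [2·signedArea(EGC) = -161/17 ∩ EF · DG = -20/3]
   → E = (339/34, -13/34)

E = (339/34, -13/34)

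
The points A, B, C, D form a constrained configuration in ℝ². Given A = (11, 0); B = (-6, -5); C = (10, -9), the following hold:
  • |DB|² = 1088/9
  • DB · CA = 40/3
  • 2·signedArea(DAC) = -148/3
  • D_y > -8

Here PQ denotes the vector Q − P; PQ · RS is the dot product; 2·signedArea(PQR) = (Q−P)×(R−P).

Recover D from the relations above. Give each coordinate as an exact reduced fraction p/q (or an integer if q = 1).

D = (14/3, -23/3)

1. D_x = 14/3  [DB · CA = 40/3 ∩ 2·signedArea(DAC) = -148/3]
2. D_y = -23/3  [DB · CA = 40/3 ∩ 2·signedArea(DAC) = -148/3]
   → D = (14/3, -23/3)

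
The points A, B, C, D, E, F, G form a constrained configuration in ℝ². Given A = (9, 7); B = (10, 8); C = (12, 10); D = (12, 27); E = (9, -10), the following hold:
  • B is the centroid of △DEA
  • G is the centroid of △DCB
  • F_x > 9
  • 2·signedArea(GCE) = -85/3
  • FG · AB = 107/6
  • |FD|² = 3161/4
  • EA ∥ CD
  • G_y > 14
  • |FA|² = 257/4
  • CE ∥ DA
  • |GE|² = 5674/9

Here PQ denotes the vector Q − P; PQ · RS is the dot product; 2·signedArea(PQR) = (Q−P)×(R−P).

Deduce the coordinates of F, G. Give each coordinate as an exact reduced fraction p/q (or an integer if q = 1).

1. G_x = 34/3  [G is the centroid of △DCB]
2. G_y = 15  [G is the centroid of △DCB]
   → G = (34/3, 15)
3. F_x = 19/2  [line -1·x + -1·y + 17/2 = 0 ∩ |FA|² = 257/4]
4. F_y = -1  [line -1·x + -1·y + 17/2 = 0 ∩ |FA|² = 257/4]
   → F = (19/2, -1)

F = (19/2, -1)
G = (34/3, 15)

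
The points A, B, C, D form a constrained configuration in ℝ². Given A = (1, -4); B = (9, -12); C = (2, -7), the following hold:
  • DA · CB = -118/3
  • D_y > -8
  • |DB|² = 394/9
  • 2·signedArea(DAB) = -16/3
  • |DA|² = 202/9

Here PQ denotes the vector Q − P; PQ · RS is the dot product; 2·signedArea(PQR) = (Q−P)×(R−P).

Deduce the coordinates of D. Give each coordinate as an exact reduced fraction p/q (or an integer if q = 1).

D = (4, -23/3)

1. D_x = 4  [DA · CB = -118/3 ∩ 2·signedArea(DAB) = -16/3]
2. D_y = -23/3  [DA · CB = -118/3 ∩ 2·signedArea(DAB) = -16/3]
   → D = (4, -23/3)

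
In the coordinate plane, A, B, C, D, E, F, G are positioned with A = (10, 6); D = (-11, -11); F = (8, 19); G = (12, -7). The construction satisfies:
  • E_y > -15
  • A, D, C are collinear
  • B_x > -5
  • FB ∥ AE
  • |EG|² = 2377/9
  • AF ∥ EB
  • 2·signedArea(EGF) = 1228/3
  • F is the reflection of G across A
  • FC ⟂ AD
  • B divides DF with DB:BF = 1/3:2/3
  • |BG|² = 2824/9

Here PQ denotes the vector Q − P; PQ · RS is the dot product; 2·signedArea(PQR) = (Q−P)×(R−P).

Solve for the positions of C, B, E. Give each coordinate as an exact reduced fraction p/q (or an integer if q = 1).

1. C_x = 11059/730  [A, D, C are collinear ∩ FC ⟂ AD]
2. C_y = 7423/730  [A, D, C are collinear ∩ FC ⟂ AD]
   → C = (11059/730, 7423/730)
3. B_x = -14/3  [B divides DF with DB:BF = 1/3:2/3]
4. B_y = -1  [B divides DF with DB:BF = 1/3:2/3]
   → B = (-14/3, -1)
5. E_x = -8/3  [AF ∥ EB ∩ FB ∥ AE]
6. E_y = -14  [AF ∥ EB ∩ FB ∥ AE]
   → E = (-8/3, -14)

B = (-14/3, -1)
C = (11059/730, 7423/730)
E = (-8/3, -14)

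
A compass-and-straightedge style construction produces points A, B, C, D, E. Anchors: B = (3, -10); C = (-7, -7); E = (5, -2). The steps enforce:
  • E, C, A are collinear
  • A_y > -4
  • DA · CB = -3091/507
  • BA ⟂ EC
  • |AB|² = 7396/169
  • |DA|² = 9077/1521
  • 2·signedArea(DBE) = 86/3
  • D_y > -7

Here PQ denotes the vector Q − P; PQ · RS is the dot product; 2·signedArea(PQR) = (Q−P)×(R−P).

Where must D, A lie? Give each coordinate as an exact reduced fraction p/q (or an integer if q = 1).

A = (77/169, -658/169)
D = (1/3, -19/3)

1. A_x = 77/169  [E, C, A are collinear ∩ BA ⟂ EC]
2. A_y = -658/169  [E, C, A are collinear ∩ BA ⟂ EC]
   → A = (77/169, -658/169)
3. D_x = 1/3  [2·signedArea(DBE) = 86/3 ∩ DA · CB = -3091/507]
4. D_y = -19/3  [2·signedArea(DBE) = 86/3 ∩ DA · CB = -3091/507]
   → D = (1/3, -19/3)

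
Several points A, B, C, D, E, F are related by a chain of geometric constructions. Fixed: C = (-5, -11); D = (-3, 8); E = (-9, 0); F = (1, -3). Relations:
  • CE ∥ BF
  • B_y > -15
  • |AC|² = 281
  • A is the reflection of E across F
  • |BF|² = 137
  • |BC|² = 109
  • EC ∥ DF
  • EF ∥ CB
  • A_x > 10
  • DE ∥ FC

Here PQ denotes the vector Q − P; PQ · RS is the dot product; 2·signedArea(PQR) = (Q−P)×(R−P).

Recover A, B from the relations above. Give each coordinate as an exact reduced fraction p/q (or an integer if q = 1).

1. A_x = 11  [A is the reflection of E across F]
2. A_y = -6  [A is the reflection of E across F]
   → A = (11, -6)
3. B_x = 5  [CE ∥ BF ∩ EF ∥ CB]
4. B_y = -14  [CE ∥ BF ∩ EF ∥ CB]
   → B = (5, -14)

A = (11, -6)
B = (5, -14)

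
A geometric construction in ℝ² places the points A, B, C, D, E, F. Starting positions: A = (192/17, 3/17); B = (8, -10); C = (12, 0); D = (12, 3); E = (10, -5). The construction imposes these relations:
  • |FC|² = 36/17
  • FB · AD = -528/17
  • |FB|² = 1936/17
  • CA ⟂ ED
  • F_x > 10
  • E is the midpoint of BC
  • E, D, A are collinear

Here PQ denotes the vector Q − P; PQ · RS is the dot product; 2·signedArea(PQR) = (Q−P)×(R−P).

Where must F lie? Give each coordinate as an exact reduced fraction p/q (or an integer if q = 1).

F = (180/17, 6/17)

1. F_x = 180/17  [line -12/17·x + -48/17·y + 144/17 = 0 ∩ |FB|² = 1936/17]
2. F_y = 6/17  [line -12/17·x + -48/17·y + 144/17 = 0 ∩ |FB|² = 1936/17]
   → F = (180/17, 6/17)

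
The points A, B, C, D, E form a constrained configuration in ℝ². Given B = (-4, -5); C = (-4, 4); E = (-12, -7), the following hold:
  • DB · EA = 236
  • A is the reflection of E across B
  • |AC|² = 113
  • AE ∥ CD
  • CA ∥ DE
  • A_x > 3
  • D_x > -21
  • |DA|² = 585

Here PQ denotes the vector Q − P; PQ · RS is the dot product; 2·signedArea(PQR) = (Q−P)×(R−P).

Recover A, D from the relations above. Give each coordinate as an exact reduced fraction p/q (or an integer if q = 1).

A = (4, -3)
D = (-20, 0)

1. A_x = 4  [A is the reflection of E across B]
2. A_y = -3  [A is the reflection of E across B]
   → A = (4, -3)
3. D_x = -20  [CA ∥ DE ∩ AE ∥ CD]
4. D_y = 0  [CA ∥ DE ∩ AE ∥ CD]
   → D = (-20, 0)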